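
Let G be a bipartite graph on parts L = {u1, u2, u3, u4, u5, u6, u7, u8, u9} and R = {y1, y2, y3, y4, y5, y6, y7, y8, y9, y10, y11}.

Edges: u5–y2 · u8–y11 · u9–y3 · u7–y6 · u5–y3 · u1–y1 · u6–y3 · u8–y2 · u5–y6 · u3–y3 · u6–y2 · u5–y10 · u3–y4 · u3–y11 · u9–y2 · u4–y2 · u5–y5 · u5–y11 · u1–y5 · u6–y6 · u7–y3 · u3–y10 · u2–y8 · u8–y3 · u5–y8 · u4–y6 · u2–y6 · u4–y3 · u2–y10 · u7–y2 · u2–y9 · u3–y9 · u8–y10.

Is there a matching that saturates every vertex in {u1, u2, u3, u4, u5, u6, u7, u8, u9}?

No

The set {u4, u6, u7, u9} has only 3 neighbours ({y2, y3, y6}), so by Hall's theorem at most 8 of the 9 left vertices can be matched.
Hence no matching covers every left vertex.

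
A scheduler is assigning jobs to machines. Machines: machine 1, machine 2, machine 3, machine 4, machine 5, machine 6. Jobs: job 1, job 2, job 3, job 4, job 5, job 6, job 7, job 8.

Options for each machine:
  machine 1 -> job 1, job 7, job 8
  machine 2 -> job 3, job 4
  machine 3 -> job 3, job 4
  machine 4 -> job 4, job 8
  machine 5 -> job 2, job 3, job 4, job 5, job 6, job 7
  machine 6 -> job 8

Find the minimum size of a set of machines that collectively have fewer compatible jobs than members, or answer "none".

4

Take S = {machine 2, machine 3, machine 4, machine 6}. Its neighbourhood is {job 3, job 4, job 8}, so |N(S)| = 3 < |S| = 4.
Every subset of size less than 4 has at least as many neighbours as members, so 4 is the minimum.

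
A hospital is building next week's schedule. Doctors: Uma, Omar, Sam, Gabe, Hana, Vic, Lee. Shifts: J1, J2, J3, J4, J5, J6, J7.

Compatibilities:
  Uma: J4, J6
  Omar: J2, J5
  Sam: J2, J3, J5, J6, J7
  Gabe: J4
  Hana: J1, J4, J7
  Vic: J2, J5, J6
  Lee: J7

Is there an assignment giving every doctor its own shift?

For example, pair Uma→J6, Omar→J2, Sam→J3, Gabe→J4, Hana→J1, Vic→J5, Lee→J7.
Every doctor is matched, so this is a perfect matching.

Yes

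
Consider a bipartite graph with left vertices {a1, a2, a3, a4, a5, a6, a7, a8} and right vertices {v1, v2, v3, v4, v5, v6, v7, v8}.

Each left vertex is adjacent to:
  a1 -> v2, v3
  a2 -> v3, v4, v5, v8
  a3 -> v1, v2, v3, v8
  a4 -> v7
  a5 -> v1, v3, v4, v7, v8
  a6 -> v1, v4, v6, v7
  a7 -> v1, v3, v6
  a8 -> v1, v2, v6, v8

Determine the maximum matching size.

8

A valid assignment of size 8: a1–v3, a2–v5, a3–v1, a4–v7, a5–v8, a6–v4, a7–v6, a8–v2.
This saturates every left vertex, so 8 is the maximum.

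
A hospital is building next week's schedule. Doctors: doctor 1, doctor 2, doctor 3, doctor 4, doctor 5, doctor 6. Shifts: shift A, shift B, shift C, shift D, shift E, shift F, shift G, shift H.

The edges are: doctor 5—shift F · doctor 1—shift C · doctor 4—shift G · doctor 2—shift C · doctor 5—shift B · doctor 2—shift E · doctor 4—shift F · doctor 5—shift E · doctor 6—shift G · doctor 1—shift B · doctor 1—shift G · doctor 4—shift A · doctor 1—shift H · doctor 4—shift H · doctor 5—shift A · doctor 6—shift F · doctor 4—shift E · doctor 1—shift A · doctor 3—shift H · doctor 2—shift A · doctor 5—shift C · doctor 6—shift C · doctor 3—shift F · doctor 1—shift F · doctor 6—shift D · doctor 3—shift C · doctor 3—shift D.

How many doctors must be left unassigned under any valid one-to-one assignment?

For example, pair doctor 1→shift A, doctor 2→shift E, doctor 3→shift D, doctor 4→shift H, doctor 5→shift F, doctor 6→shift G.
All 6 doctors are matched, so no larger matching exists.
That matches 6 of the 6, leaving 0 unmatched; no matching can do better.

0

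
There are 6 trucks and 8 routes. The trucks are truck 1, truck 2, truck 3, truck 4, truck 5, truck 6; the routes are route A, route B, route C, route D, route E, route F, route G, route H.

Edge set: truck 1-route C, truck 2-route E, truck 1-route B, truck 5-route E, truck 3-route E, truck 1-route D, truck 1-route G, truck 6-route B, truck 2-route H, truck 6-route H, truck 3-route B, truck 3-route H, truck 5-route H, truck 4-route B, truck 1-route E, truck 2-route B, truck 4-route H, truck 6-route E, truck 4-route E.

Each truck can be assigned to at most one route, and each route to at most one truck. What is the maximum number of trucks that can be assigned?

A valid assignment of size 4: truck 1→route G, truck 2→route H, truck 3→route B, truck 4→route E.
The set {truck 2, truck 3, truck 4, truck 5, truck 6} has only 3 neighbours ({route B, route E, route H}), so by Hall's theorem at most 4 of the 6 trucks can be matched.

4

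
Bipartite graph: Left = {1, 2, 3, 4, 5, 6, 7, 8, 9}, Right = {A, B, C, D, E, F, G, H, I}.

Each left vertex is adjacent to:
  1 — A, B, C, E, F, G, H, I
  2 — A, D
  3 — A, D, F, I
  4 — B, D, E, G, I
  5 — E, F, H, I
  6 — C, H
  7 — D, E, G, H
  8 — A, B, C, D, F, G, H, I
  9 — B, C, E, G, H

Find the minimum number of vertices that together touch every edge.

9

The 9 edges 1–H, 2–D, 3–I, 4–B, 5–F, 6–C, 7–E, 8–A, 9–G form a matching, so any vertex cover needs at least 9 vertices (one per matched edge).
Conversely {1, 2, 3, 4, 5, 6, 7, 8, 9} meets every edge and has exactly 9 vertices, so 9 is optimal.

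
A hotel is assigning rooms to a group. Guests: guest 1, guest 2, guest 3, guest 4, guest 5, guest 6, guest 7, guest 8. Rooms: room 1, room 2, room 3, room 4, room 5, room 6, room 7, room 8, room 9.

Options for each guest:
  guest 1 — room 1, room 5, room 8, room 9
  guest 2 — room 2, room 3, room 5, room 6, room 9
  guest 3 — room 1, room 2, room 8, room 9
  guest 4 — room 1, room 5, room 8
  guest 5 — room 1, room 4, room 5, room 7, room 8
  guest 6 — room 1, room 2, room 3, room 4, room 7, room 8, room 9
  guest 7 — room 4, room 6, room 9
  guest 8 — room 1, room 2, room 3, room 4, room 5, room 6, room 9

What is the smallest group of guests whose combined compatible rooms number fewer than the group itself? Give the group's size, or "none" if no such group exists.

A matching saturating every guest exists, for instance guest 1→room 1, guest 2→room 3, guest 3→room 8, guest 4→room 5, guest 5→room 7, guest 6→room 2, guest 7→room 9, guest 8→room 4.
By Hall's marriage theorem, this means |N(S)| ≥ |S| for every subset S, so no violating subset exists.

none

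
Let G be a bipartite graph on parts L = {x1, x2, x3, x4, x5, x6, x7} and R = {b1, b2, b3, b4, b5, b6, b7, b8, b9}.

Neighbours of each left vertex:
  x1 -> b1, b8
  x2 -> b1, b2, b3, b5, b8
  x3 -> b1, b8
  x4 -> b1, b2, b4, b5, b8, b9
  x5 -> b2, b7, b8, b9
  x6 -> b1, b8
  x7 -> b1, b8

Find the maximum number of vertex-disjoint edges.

One maximum matching: x1–b1, x2–b2, x3–b8, x4–b5, x5–b7.
The set {x1, x3, x6, x7} has only 2 neighbours ({b1, b8}), so by Hall's theorem at most 5 of the 7 left vertices can be matched.

5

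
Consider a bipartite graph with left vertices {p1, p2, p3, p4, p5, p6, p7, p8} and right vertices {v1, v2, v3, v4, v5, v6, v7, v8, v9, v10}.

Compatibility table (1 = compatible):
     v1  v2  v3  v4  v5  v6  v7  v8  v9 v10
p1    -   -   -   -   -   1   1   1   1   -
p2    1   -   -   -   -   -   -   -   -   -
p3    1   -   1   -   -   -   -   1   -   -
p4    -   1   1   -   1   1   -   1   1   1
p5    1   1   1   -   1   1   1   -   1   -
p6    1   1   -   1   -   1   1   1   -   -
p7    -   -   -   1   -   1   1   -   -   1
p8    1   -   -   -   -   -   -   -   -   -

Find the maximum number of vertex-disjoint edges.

A valid assignment of size 7: p1-v7, p2-v1, p3-v8, p4-v3, p5-v2, p6-v6, p7-v10.
The set {p2, p8} has only 1 neighbour ({v1}), so by Hall's theorem at most 7 of the 8 left vertices can be matched.

7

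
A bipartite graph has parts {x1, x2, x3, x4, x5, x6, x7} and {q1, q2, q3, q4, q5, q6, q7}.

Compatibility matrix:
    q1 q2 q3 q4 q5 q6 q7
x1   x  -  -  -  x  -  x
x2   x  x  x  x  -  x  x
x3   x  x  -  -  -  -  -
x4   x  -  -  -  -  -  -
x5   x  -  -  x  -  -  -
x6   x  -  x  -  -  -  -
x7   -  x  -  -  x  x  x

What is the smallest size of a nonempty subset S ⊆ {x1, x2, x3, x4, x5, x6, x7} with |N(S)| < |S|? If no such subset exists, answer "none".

none

A matching saturating every left vertex exists, for instance x1→q5, x2→q6, x3→q2, x4→q1, x5→q4, x6→q3, x7→q7.
By Hall's marriage theorem, this means |N(S)| ≥ |S| for every subset S, so no violating subset exists.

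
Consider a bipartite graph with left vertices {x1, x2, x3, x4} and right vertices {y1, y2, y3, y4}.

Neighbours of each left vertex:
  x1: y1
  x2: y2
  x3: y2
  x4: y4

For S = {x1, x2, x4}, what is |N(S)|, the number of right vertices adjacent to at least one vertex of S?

The union of neighbours of {x1, x2, x4} is {y1, y2, y4}, which has 3 elements.
Since |N(S)| = 3 ≥ |S| = 3, Hall's condition holds for this subset.

3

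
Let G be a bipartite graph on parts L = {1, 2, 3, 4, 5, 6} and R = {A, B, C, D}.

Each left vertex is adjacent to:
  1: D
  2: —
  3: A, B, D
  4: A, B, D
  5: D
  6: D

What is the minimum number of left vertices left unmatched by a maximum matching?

3

A valid assignment of size 3: 1-D, 3-A, 4-B.
The set {1, 2, 5, 6} has only 1 neighbour ({D}), so by Hall's theorem at most 3 of the 6 left vertices can be matched.
That matches 3 of the 6, leaving 3 unmatched; no matching can do better.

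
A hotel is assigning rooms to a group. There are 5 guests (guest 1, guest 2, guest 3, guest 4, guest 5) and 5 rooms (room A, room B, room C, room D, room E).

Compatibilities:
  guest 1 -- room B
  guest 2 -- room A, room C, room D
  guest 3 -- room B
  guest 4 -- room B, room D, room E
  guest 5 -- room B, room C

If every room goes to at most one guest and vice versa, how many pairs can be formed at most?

4

One maximum matching: guest 1→room B, guest 2→room D, guest 4→room E, guest 5→room C.
The set {guest 1, guest 3} has only 1 neighbour ({room B}), so by Hall's theorem at most 4 of the 5 guests can be matched.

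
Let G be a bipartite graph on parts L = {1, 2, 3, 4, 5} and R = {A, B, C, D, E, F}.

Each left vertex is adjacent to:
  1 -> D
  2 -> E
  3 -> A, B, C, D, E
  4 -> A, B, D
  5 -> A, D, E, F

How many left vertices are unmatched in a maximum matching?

A valid assignment of size 5: 1-D, 2-E, 3-A, 4-B, 5-F.
This saturates every left vertex, so 5 is the maximum.
That matches 5 of the 5, leaving 0 unmatched; no matching can do better.

0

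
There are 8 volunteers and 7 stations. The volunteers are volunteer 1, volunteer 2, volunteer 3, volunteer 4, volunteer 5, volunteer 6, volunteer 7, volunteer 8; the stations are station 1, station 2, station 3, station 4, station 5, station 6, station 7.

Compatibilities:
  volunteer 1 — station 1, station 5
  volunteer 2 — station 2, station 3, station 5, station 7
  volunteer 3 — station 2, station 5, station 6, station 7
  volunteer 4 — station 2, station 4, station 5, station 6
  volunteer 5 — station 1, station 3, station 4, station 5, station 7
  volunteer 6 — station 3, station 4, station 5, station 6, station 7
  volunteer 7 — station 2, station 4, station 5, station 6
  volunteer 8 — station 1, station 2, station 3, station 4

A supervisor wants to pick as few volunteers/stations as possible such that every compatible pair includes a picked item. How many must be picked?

7

{station 1, station 2, station 3, station 4, station 5, station 6, station 7} is a vertex cover of size 7: every edge has an endpoint in this set.
No smaller cover exists because volunteer 1–station 1, volunteer 2–station 3, volunteer 3–station 6, volunteer 4–station 5, volunteer 5–station 7, volunteer 6–station 4, volunteer 7–station 2 is a matching of size 7, and a cover must include an endpoint of each of these disjoint edges (König's theorem).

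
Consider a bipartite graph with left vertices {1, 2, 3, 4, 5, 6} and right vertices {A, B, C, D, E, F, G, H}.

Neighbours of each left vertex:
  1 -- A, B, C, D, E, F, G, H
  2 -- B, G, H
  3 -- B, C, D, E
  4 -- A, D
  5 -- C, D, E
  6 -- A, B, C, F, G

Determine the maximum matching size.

6

A valid assignment of size 6: 1-A, 2-B, 3-E, 4-D, 5-C, 6-G.
All 6 left vertices are matched, so no larger matching exists.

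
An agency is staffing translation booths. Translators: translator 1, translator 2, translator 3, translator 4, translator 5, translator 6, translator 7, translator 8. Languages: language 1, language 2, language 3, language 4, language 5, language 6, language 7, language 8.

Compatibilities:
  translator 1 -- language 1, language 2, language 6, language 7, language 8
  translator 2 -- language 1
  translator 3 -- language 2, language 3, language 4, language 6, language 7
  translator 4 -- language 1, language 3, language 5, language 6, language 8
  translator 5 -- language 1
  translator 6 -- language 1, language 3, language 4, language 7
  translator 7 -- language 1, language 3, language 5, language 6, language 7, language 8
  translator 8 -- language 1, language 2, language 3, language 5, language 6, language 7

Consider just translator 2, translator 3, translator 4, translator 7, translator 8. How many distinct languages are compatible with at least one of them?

8

The union of neighbours of {translator 2, translator 3, translator 4, translator 7, translator 8} is {language 1, language 2, language 3, language 4, language 5, language 6, language 7, language 8}, which has 8 elements.
Since |N(S)| = 8 ≥ |S| = 5, Hall's condition holds for this subset.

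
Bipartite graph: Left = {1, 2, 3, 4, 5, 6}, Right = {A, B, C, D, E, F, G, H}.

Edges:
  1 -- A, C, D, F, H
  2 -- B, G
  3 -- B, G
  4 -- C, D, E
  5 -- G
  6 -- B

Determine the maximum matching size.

For example, pair 1-A, 2-G, 3-B, 4-E.
The set {2, 3, 5, 6} has only 2 neighbours ({B, G}), so by Hall's theorem at most 4 of the 6 left vertices can be matched.

4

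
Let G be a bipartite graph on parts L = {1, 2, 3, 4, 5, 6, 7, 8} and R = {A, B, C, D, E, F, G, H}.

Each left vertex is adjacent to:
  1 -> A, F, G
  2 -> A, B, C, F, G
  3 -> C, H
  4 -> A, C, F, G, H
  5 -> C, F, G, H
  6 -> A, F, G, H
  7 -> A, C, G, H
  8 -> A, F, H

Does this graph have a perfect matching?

No

The set {1, 3, 4, 5, 6, 7, 8} has only 5 neighbours ({A, C, F, G, H}), so by Hall's theorem at most 6 of the 8 left vertices can be matched.
Hence no matching covers every left vertex.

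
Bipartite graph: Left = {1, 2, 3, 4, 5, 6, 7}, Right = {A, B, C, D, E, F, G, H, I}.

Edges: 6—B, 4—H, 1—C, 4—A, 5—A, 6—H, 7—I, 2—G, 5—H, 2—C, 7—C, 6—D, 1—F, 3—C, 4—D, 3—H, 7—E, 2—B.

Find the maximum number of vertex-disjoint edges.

A valid assignment of size 7: 1-F, 2-C, 3-H, 4-D, 5-A, 6-B, 7-E.
This saturates every left vertex, so 7 is the maximum.

7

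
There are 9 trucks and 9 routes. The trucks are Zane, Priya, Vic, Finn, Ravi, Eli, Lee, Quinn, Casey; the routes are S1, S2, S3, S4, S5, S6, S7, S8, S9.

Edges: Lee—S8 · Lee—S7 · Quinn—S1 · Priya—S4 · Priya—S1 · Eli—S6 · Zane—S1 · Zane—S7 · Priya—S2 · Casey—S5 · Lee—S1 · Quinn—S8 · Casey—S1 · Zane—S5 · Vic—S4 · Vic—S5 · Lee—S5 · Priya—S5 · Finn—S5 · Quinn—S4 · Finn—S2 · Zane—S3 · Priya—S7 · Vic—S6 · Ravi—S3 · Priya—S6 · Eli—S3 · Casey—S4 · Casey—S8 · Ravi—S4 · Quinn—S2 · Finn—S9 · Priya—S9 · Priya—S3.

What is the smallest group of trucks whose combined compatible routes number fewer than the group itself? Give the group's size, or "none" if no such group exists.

none

A matching saturating every truck exists, for instance Zane→S1, Priya→S2, Vic→S5, Finn→S9, Ravi→S3, Eli→S6, Lee→S7, Quinn→S4, Casey→S8.
By Hall's marriage theorem, this means |N(S)| ≥ |S| for every subset S, so no violating subset exists.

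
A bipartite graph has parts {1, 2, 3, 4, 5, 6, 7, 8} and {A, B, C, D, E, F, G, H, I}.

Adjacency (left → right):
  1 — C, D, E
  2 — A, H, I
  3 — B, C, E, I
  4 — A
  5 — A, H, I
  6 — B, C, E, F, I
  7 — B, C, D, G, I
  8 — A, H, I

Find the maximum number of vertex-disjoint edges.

A valid assignment of size 7: 1-C, 2-H, 3-B, 4-A, 5-I, 6-E, 7-G.
The set {2, 4, 5, 8} has only 3 neighbours ({A, H, I}), so by Hall's theorem at most 7 of the 8 left vertices can be matched.

7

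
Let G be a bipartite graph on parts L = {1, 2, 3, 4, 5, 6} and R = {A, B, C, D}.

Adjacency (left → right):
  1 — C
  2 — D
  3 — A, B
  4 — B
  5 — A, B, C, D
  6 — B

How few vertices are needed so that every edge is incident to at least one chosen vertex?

A maximum matching has 4 edges (e.g. 1–C, 2–D, 3–A, 4–B).
By König's theorem the minimum vertex cover has the same size. One such cover is {A, B, C, D}.

4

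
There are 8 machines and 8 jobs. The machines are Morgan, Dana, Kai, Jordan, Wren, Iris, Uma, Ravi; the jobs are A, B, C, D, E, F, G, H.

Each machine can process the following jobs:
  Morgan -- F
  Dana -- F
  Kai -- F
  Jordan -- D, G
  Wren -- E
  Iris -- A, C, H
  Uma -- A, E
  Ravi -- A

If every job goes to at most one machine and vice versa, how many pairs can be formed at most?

5

For example, pair Morgan-F, Jordan-G, Wren-E, Iris-C, Uma-A.
The set {Morgan, Dana, Kai, Wren, Uma, Ravi} has only 3 neighbours ({A, E, F}), so by Hall's theorem at most 5 of the 8 machines can be matched.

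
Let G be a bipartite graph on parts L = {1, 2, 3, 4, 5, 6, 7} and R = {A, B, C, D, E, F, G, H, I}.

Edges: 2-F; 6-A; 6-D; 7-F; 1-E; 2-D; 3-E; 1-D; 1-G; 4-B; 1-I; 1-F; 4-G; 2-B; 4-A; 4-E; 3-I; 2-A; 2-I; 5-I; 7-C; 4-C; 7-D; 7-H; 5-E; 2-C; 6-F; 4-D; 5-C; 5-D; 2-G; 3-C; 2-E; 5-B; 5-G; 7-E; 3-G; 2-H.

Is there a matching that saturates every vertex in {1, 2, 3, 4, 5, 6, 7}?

One maximum matching: 1-F, 2-A, 3-C, 4-B, 5-G, 6-D, 7-E.
All 7 left vertices are covered.

Yes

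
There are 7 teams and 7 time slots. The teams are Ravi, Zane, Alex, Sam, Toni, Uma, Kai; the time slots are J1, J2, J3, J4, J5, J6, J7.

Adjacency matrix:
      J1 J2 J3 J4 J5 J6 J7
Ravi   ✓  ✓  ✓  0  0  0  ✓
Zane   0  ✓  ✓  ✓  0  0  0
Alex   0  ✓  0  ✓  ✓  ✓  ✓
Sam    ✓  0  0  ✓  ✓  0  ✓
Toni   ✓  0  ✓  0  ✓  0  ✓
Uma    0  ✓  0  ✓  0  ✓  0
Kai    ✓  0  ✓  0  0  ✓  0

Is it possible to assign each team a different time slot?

A valid assignment of size 7: Ravi→J1, Zane→J2, Alex→J6, Sam→J5, Toni→J7, Uma→J4, Kai→J3.
Every team is matched, so this is a perfect matching.

Yes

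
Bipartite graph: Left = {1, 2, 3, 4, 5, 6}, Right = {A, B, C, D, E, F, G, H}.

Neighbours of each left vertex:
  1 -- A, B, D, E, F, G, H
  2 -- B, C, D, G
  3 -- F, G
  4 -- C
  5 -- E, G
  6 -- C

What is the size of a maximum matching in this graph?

One maximum matching: 1-G, 2-B, 3-F, 4-C, 5-E.
The set {4, 6} has only 1 neighbour ({C}), so by Hall's theorem at most 5 of the 6 left vertices can be matched.

5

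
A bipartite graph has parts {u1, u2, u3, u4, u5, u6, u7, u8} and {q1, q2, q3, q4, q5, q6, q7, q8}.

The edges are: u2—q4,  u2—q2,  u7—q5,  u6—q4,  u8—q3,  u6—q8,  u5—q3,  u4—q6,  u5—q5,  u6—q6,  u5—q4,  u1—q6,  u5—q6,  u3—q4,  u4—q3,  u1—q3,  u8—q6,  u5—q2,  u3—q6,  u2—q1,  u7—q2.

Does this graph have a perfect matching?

The set {u1, u4, u8} has only 2 neighbours ({q3, q6}), so by Hall's theorem at most 7 of the 8 left vertices can be matched.
Hence no matching covers every left vertex.

No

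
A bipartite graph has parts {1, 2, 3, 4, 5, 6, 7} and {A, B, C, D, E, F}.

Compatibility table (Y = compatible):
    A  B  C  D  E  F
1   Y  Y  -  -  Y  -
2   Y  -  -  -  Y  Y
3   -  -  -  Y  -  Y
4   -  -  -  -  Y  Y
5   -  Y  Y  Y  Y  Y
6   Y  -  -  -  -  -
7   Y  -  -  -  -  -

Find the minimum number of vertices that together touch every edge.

6

A maximum matching has 6 edges (e.g. 1–B, 2–E, 3–D, 4–F, 5–C, 6–A).
By König's theorem the minimum vertex cover has the same size. One such cover is {1, 2, 3, 4, 5, A}.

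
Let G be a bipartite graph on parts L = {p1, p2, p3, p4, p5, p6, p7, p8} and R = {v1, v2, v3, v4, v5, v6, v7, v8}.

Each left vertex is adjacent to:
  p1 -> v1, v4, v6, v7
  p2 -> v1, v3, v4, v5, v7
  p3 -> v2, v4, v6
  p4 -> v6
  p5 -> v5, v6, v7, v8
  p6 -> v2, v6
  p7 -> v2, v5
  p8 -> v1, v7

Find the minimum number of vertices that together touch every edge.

8

The 8 edges p1–v1, p2–v3, p3–v4, p4–v6, p5–v8, p6–v2, p7–v5, p8–v7 form a matching, so any vertex cover needs at least 8 vertices (one per matched edge).
Conversely {p1, p2, p3, p4, p5, p6, p7, p8} meets every edge and has exactly 8 vertices, so 8 is optimal.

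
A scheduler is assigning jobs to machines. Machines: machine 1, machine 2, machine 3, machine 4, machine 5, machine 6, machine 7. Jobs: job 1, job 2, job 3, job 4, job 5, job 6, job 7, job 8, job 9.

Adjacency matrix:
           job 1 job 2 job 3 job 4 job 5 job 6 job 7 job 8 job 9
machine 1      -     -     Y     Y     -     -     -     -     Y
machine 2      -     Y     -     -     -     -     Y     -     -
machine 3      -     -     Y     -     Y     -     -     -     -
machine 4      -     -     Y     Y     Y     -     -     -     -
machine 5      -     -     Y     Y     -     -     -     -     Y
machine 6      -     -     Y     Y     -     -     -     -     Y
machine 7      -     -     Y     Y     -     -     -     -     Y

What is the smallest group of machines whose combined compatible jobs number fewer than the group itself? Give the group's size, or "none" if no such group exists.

Take S = {machine 1, machine 5, machine 6, machine 7}. Its neighbourhood is {job 3, job 4, job 9}, so |N(S)| = 3 < |S| = 4.
Every subset of size less than 4 has at least as many neighbours as members, so 4 is the minimum.

4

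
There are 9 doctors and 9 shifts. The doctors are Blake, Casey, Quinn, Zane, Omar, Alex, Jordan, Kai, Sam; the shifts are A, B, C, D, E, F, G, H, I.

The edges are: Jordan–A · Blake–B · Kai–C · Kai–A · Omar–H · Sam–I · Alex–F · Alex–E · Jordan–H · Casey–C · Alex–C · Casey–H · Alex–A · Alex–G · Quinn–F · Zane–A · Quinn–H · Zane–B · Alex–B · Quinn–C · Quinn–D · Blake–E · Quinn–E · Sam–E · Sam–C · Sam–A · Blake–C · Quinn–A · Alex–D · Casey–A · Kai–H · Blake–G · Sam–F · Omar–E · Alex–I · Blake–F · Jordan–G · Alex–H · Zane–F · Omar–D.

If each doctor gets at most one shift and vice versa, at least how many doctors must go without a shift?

One maximum matching: Blake-B, Casey-H, Quinn-E, Zane-F, Omar-D, Alex-I, Jordan-G, Kai-C, Sam-A.
This saturates every doctor, so 9 is the maximum.
That matches 9 of the 9, leaving 0 unmatched; no matching can do better.

0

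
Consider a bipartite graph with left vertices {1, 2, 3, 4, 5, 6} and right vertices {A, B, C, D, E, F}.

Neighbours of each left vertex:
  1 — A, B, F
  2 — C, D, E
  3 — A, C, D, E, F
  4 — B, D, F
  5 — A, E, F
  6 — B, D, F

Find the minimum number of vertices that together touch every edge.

6

The 6 edges 1–A, 2–C, 3–D, 4–F, 5–E, 6–B form a matching, so any vertex cover needs at least 6 vertices (one per matched edge).
Conversely {1, 2, 3, 4, 5, 6} meets every edge and has exactly 6 vertices, so 6 is optimal.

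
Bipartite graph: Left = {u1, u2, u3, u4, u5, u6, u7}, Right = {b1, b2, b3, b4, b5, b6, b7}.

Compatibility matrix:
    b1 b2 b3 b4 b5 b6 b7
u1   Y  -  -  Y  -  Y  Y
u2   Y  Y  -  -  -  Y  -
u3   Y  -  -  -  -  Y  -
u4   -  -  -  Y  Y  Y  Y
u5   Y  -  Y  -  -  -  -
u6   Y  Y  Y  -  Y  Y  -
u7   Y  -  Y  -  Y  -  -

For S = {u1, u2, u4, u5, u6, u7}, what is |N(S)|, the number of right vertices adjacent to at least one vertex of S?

7

The union of neighbours of {u1, u2, u4, u5, u6, u7} is {b1, b2, b3, b4, b5, b6, b7}, which has 7 elements.
Since |N(S)| = 7 ≥ |S| = 6, Hall's condition holds for this subset.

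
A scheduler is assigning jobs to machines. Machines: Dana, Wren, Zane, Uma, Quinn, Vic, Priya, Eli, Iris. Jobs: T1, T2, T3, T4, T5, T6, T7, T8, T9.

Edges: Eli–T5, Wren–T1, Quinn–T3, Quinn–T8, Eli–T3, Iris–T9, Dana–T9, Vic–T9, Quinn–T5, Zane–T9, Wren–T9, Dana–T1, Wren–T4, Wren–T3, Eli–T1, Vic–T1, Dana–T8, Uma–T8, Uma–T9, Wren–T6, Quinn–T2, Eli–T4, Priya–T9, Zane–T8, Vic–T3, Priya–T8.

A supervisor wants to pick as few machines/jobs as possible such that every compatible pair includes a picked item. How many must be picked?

7

{Dana, Wren, Quinn, Vic, Eli, T8, T9} is a vertex cover of size 7: every edge has an endpoint in this set.
No smaller cover exists because Dana–T1, Wren–T6, Zane–T8, Uma–T9, Quinn–T5, Vic–T3, Eli–T4 is a matching of size 7, and a cover must include an endpoint of each of these disjoint edges (König's theorem).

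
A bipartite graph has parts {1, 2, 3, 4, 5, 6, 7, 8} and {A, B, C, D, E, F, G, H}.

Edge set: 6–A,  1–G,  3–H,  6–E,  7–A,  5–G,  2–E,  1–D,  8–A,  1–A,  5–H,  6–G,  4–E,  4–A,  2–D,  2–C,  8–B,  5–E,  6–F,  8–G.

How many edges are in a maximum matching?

8

One maximum matching: 1–D, 2–C, 3–H, 4–E, 5–G, 6–F, 7–A, 8–B.
All 8 left vertices are matched, so no larger matching exists.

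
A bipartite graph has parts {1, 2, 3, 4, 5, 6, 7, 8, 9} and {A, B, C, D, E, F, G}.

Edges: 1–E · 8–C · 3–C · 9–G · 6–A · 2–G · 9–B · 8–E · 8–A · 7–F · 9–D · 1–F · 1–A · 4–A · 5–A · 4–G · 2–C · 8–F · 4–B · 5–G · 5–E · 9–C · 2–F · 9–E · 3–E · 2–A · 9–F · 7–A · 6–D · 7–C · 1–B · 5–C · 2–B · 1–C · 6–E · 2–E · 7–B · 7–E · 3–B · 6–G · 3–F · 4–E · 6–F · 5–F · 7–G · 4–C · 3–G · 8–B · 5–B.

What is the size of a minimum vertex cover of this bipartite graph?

The 7 edges 1–B, 2–C, 3–F, 4–E, 5–A, 6–D, 7–G form a matching, so any vertex cover needs at least 7 vertices (one per matched edge).
Conversely {A, B, C, D, E, F, G} meets every edge and has exactly 7 vertices, so 7 is optimal.

7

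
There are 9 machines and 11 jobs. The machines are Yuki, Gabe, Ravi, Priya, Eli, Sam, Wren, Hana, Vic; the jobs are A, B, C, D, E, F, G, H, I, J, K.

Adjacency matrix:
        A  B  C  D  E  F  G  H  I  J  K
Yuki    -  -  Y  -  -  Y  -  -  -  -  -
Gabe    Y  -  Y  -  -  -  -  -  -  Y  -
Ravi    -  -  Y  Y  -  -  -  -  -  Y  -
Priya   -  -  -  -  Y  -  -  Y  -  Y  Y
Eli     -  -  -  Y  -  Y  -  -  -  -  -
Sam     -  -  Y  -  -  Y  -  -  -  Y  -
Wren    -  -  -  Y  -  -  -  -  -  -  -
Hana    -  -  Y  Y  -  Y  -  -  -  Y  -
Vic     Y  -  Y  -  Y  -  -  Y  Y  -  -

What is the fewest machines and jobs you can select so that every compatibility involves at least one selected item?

7

A maximum matching has 7 edges (e.g. Yuki–C, Gabe–A, Ravi–D, Priya–H, Eli–F, Sam–J, Vic–E).
By König's theorem the minimum vertex cover has the same size. One such cover is {Gabe, Priya, Vic, C, D, F, J}.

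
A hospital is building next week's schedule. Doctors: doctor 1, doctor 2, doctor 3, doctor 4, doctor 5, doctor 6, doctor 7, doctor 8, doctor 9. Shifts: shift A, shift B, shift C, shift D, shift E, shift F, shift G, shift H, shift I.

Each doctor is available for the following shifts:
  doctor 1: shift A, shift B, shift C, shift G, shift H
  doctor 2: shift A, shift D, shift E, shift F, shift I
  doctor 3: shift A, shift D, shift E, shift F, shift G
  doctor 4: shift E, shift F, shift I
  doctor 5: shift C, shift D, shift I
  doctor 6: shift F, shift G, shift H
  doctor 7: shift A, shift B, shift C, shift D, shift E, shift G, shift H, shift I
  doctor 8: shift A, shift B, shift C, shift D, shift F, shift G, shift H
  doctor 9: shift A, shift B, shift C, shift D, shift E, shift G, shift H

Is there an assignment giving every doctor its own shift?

A valid assignment of size 9: doctor 1→shift B, doctor 2→shift F, doctor 3→shift D, doctor 4→shift E, doctor 5→shift C, doctor 6→shift H, doctor 7→shift I, doctor 8→shift A, doctor 9→shift G.
All 9 doctors are covered.

Yes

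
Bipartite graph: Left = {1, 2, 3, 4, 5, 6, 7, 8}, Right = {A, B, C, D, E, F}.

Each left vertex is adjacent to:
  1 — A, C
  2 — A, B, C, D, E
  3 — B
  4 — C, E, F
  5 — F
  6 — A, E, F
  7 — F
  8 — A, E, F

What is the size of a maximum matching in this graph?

A valid assignment of size 6: 1-A, 2-D, 3-B, 4-C, 5-F, 6-E.
The set {1, 4, 5, 6, 7, 8} has only 4 neighbours ({A, C, E, F}), so by Hall's theorem at most 6 of the 8 left vertices can be matched.

6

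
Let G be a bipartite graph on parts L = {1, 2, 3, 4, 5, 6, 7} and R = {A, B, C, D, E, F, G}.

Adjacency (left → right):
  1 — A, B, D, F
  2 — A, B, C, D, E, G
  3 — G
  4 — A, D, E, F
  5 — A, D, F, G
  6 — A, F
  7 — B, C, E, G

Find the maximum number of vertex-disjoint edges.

One maximum matching: 1–F, 2–C, 3–G, 4–E, 5–D, 6–A, 7–B.
All 7 left vertices are matched, so no larger matching exists.

7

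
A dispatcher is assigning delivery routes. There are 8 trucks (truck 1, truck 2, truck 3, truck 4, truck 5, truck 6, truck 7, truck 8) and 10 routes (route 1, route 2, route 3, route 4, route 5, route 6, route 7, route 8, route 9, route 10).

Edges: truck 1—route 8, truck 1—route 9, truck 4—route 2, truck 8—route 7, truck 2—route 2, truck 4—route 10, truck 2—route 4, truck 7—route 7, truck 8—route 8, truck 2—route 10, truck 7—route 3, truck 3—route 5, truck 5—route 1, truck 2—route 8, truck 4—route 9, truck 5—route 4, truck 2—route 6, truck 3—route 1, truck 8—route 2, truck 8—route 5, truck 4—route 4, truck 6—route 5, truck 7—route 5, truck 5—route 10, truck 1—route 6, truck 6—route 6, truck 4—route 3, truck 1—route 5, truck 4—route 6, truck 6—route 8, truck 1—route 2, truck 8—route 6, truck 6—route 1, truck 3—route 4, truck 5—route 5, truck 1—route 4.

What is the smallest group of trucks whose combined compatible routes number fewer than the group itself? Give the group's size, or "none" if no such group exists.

A matching saturating every truck exists, for instance truck 1→route 9, truck 2→route 4, truck 3→route 1, truck 4→route 3, truck 5→route 10, truck 6→route 6, truck 7→route 7, truck 8→route 2.
By Hall's marriage theorem, this means |N(S)| ≥ |S| for every subset S, so no violating subset exists.

none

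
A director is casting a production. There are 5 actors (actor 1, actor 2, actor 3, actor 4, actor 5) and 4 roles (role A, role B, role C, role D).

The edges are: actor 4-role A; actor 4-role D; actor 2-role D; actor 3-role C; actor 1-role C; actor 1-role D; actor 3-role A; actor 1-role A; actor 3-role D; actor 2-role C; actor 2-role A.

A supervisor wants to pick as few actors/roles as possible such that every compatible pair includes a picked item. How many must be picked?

3

The 3 edges actor 1–role C, actor 2–role A, actor 3–role D form a matching, so any vertex cover needs at least 3 vertices (one per matched edge).
Conversely {role A, role C, role D} meets every edge and has exactly 3 vertices, so 3 is optimal.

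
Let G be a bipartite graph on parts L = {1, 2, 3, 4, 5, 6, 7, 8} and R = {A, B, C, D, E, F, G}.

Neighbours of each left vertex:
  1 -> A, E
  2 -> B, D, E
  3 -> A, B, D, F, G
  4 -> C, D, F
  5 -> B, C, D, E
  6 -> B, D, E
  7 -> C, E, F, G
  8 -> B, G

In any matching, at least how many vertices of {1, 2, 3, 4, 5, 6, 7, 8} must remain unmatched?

For example, pair 1–A, 2–D, 3–G, 4–F, 5–C, 6–B, 7–E.
The set {1, 2, 3, 4, 5, 6, 7, 8} has only 7 neighbours ({A, B, C, D, E, F, G}), so by Hall's theorem at most 7 of the 8 left vertices can be matched.
That matches 7 of the 8, leaving 1 unmatched; no matching can do better.

1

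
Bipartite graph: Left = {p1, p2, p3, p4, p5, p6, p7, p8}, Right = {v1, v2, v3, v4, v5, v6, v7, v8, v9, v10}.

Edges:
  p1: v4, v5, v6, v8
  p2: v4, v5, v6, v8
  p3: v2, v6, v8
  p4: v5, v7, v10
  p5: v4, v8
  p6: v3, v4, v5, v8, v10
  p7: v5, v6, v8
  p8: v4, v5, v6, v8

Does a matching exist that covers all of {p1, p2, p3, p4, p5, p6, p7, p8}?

No

The set {p1, p2, p5, p7, p8} has only 4 neighbours ({v4, v5, v6, v8}), so by Hall's theorem at most 7 of the 8 left vertices can be matched.
Hence no matching covers every left vertex.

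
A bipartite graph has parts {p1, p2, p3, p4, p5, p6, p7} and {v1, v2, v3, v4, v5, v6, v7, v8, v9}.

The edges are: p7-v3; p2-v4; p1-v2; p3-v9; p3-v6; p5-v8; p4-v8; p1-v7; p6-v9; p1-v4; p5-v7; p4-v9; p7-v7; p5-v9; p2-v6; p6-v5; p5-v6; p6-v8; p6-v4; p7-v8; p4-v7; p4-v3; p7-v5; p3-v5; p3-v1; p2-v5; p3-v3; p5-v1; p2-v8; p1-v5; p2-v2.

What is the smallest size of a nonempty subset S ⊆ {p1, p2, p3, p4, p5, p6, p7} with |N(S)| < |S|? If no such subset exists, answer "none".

none

A matching saturating every left vertex exists, for instance p1→v2, p2→v6, p3→v3, p4→v9, p5→v1, p6→v8, p7→v7.
By Hall's marriage theorem, this means |N(S)| ≥ |S| for every subset S, so no violating subset exists.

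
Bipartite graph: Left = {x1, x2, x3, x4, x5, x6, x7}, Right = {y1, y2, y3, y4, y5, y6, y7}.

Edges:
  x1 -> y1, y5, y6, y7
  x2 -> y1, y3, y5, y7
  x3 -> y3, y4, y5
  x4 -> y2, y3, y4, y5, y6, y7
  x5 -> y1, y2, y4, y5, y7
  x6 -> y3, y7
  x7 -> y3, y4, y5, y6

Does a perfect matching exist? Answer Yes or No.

One maximum matching: x1-y1, x2-y5, x3-y4, x4-y6, x5-y2, x6-y7, x7-y3.
Every left vertex is matched, so this is a perfect matching.

Yes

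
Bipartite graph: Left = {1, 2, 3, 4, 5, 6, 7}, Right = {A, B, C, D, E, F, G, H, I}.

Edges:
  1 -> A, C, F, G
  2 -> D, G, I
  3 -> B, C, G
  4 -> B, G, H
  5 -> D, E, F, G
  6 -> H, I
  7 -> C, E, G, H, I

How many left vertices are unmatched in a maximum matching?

0

One maximum matching: 1→F, 2→D, 3→C, 4→B, 5→E, 6→H, 7→G.
All 7 left vertices are matched, so no larger matching exists.
That matches 7 of the 7, leaving 0 unmatched; no matching can do better.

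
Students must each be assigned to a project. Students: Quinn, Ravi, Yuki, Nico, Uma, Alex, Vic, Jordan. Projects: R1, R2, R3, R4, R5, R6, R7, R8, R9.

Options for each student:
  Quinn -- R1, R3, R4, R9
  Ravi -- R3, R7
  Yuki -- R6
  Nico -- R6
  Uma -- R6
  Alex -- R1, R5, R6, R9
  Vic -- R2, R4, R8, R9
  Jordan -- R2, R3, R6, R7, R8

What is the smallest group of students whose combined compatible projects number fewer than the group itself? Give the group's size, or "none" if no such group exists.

2

Take S = {Yuki, Nico}. Its neighbourhood is {R6}, so |N(S)| = 1 < |S| = 2.
No single vertex violates Hall's condition since each has at least one neighbour, so 2 is the minimum.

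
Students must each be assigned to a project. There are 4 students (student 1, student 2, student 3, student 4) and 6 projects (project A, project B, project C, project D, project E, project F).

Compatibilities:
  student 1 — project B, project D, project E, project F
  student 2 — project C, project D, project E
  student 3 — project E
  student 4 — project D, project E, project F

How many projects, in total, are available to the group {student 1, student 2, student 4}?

The union of neighbours of {student 1, student 2, student 4} is {project B, project C, project D, project E, project F}, which has 5 elements.
Since |N(S)| = 5 ≥ |S| = 3, Hall's condition holds for this subset.

5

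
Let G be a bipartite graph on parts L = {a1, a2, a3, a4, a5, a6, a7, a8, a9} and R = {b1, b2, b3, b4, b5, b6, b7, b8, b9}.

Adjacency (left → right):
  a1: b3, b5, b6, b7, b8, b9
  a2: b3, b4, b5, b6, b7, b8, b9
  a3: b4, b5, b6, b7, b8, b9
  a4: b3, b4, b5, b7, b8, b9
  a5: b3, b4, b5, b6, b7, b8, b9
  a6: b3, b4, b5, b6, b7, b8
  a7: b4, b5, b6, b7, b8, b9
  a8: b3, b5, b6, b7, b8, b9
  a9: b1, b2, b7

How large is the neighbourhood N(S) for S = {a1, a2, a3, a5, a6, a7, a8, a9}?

The union of neighbours of {a1, a2, a3, a5, a6, a7, a8, a9} is {b1, b2, b3, b4, b5, b6, b7, b8, b9}, which has 9 elements.
Since |N(S)| = 9 ≥ |S| = 8, Hall's condition holds for this subset.

9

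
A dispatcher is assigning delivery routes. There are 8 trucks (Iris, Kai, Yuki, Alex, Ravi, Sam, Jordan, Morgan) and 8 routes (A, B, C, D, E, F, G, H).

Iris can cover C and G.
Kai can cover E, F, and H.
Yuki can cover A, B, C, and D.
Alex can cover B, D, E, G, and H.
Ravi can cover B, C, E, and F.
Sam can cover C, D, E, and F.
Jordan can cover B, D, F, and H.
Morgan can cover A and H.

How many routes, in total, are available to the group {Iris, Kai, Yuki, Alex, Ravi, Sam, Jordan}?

8

The union of neighbours of {Iris, Kai, Yuki, Alex, Ravi, Sam, Jordan} is {A, B, C, D, E, F, G, H}, which has 8 elements.
Since |N(S)| = 8 ≥ |S| = 7, Hall's condition holds for this subset.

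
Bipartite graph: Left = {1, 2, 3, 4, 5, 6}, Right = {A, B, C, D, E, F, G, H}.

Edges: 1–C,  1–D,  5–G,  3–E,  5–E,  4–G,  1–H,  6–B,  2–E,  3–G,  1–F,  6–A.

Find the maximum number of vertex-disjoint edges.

A valid assignment of size 4: 1–F, 2–E, 3–G, 6–B.
The set {2, 3, 4, 5} has only 2 neighbours ({E, G}), so by Hall's theorem at most 4 of the 6 left vertices can be matched.

4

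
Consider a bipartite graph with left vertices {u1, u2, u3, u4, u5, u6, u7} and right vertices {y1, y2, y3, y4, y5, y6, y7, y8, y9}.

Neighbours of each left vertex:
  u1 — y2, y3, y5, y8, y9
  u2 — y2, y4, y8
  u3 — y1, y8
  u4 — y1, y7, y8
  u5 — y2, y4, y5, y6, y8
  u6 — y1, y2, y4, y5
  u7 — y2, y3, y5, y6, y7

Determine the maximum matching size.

7

A valid assignment of size 7: u1-y3, u2-y4, u3-y8, u4-y1, u5-y6, u6-y2, u7-y7.
This saturates every left vertex, so 7 is the maximum.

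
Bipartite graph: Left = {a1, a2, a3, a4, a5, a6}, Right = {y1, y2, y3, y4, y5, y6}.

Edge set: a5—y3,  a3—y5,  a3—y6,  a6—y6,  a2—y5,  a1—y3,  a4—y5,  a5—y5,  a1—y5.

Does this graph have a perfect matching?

The set {a1, a2, a3, a4, a5, a6} has only 3 neighbours ({y3, y5, y6}), so by Hall's theorem at most 3 of the 6 left vertices can be matched.
Hence no matching covers every left vertex.

No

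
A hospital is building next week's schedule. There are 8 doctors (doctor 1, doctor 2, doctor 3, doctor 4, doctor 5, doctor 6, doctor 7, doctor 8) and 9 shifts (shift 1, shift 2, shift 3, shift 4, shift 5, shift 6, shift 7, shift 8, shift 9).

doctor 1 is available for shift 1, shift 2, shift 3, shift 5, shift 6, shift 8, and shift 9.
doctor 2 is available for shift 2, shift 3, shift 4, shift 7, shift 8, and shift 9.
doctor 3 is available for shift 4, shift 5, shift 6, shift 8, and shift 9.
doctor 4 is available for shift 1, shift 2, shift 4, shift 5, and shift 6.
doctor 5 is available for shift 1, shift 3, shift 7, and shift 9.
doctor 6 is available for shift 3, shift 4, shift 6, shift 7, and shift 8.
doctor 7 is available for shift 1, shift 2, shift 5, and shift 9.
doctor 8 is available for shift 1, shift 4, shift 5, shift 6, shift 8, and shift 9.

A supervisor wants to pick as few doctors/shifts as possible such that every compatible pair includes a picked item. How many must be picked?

A maximum matching has 8 edges (e.g. doctor 1–shift 6, doctor 2–shift 7, doctor 3–shift 8, doctor 4–shift 4, doctor 5–shift 1, doctor 6–shift 3, doctor 7–shift 2, doctor 8–shift 5).
By König's theorem the minimum vertex cover has the same size. One such cover is {doctor 1, doctor 2, doctor 3, doctor 4, doctor 5, doctor 6, doctor 7, doctor 8}.

8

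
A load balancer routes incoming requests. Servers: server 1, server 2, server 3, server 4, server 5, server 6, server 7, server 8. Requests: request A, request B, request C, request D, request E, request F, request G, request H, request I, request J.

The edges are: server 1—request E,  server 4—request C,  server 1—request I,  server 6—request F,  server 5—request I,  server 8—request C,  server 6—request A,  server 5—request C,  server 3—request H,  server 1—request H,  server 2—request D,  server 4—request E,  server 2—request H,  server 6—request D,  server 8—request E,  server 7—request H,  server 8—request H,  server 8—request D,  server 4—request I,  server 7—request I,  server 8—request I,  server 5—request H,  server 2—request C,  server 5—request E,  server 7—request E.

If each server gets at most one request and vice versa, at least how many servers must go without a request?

A valid assignment of size 6: server 1→request I, server 2→request D, server 3→request H, server 4→request C, server 5→request E, server 6→request F.
The set {server 1, server 2, server 3, server 4, server 5, server 7, server 8} has only 5 neighbours ({request C, request D, request E, request H, request I}), so by Hall's theorem at most 6 of the 8 servers can be matched.
That matches 6 of the 8, leaving 2 unmatched; no matching can do better.

2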